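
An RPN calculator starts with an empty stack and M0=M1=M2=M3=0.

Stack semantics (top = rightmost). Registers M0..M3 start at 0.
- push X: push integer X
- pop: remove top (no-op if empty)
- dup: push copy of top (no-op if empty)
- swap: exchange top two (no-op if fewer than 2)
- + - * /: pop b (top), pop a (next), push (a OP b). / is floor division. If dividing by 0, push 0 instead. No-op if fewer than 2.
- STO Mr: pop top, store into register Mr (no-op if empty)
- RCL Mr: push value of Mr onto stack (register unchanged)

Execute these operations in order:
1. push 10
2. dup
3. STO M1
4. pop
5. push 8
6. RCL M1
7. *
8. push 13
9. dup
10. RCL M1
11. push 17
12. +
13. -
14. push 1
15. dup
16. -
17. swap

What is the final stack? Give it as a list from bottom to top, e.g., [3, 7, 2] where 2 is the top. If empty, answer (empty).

Answer: [80, 13, 0, -14]

Derivation:
After op 1 (push 10): stack=[10] mem=[0,0,0,0]
After op 2 (dup): stack=[10,10] mem=[0,0,0,0]
After op 3 (STO M1): stack=[10] mem=[0,10,0,0]
After op 4 (pop): stack=[empty] mem=[0,10,0,0]
After op 5 (push 8): stack=[8] mem=[0,10,0,0]
After op 6 (RCL M1): stack=[8,10] mem=[0,10,0,0]
After op 7 (*): stack=[80] mem=[0,10,0,0]
After op 8 (push 13): stack=[80,13] mem=[0,10,0,0]
After op 9 (dup): stack=[80,13,13] mem=[0,10,0,0]
After op 10 (RCL M1): stack=[80,13,13,10] mem=[0,10,0,0]
After op 11 (push 17): stack=[80,13,13,10,17] mem=[0,10,0,0]
After op 12 (+): stack=[80,13,13,27] mem=[0,10,0,0]
After op 13 (-): stack=[80,13,-14] mem=[0,10,0,0]
After op 14 (push 1): stack=[80,13,-14,1] mem=[0,10,0,0]
After op 15 (dup): stack=[80,13,-14,1,1] mem=[0,10,0,0]
After op 16 (-): stack=[80,13,-14,0] mem=[0,10,0,0]
After op 17 (swap): stack=[80,13,0,-14] mem=[0,10,0,0]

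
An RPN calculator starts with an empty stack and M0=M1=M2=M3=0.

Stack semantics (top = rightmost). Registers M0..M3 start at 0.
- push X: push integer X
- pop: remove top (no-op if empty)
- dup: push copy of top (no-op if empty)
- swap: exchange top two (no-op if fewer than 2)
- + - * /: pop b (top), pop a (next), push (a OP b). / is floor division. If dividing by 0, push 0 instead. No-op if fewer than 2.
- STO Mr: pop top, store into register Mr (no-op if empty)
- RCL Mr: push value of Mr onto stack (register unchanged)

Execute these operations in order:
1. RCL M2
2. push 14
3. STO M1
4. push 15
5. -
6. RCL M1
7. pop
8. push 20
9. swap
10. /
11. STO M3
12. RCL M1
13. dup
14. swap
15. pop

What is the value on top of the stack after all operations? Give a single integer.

Answer: 14

Derivation:
After op 1 (RCL M2): stack=[0] mem=[0,0,0,0]
After op 2 (push 14): stack=[0,14] mem=[0,0,0,0]
After op 3 (STO M1): stack=[0] mem=[0,14,0,0]
After op 4 (push 15): stack=[0,15] mem=[0,14,0,0]
After op 5 (-): stack=[-15] mem=[0,14,0,0]
After op 6 (RCL M1): stack=[-15,14] mem=[0,14,0,0]
After op 7 (pop): stack=[-15] mem=[0,14,0,0]
After op 8 (push 20): stack=[-15,20] mem=[0,14,0,0]
After op 9 (swap): stack=[20,-15] mem=[0,14,0,0]
After op 10 (/): stack=[-2] mem=[0,14,0,0]
After op 11 (STO M3): stack=[empty] mem=[0,14,0,-2]
After op 12 (RCL M1): stack=[14] mem=[0,14,0,-2]
After op 13 (dup): stack=[14,14] mem=[0,14,0,-2]
After op 14 (swap): stack=[14,14] mem=[0,14,0,-2]
After op 15 (pop): stack=[14] mem=[0,14,0,-2]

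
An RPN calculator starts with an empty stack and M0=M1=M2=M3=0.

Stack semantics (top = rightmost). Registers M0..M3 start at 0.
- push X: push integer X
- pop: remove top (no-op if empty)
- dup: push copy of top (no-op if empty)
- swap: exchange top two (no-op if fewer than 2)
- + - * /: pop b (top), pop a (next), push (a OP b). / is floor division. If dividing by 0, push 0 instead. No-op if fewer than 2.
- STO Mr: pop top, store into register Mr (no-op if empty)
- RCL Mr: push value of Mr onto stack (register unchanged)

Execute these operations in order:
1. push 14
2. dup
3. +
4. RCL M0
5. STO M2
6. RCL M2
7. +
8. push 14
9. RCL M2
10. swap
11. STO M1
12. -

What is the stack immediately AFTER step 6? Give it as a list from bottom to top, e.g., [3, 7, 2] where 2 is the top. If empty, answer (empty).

After op 1 (push 14): stack=[14] mem=[0,0,0,0]
After op 2 (dup): stack=[14,14] mem=[0,0,0,0]
After op 3 (+): stack=[28] mem=[0,0,0,0]
After op 4 (RCL M0): stack=[28,0] mem=[0,0,0,0]
After op 5 (STO M2): stack=[28] mem=[0,0,0,0]
After op 6 (RCL M2): stack=[28,0] mem=[0,0,0,0]

[28, 0]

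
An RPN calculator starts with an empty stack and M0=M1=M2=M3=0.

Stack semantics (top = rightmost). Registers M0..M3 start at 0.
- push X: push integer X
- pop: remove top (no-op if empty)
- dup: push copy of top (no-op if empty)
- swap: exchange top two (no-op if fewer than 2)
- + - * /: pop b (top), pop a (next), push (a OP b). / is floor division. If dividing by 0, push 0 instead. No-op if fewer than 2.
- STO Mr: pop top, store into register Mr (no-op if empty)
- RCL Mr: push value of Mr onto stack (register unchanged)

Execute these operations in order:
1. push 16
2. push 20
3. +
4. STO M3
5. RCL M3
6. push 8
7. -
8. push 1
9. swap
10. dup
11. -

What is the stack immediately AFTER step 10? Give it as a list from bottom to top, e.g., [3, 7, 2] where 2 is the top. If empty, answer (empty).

After op 1 (push 16): stack=[16] mem=[0,0,0,0]
After op 2 (push 20): stack=[16,20] mem=[0,0,0,0]
After op 3 (+): stack=[36] mem=[0,0,0,0]
After op 4 (STO M3): stack=[empty] mem=[0,0,0,36]
After op 5 (RCL M3): stack=[36] mem=[0,0,0,36]
After op 6 (push 8): stack=[36,8] mem=[0,0,0,36]
After op 7 (-): stack=[28] mem=[0,0,0,36]
After op 8 (push 1): stack=[28,1] mem=[0,0,0,36]
After op 9 (swap): stack=[1,28] mem=[0,0,0,36]
After op 10 (dup): stack=[1,28,28] mem=[0,0,0,36]

[1, 28, 28]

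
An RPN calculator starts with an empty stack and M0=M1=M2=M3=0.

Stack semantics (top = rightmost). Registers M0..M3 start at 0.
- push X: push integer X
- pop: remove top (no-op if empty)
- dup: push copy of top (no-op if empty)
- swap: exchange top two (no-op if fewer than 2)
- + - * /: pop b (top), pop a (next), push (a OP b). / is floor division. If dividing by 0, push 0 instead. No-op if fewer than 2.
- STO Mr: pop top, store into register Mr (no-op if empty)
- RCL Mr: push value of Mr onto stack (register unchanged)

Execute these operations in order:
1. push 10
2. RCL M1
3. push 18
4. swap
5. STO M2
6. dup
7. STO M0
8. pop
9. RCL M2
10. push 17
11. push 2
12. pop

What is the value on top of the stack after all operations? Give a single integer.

Answer: 17

Derivation:
After op 1 (push 10): stack=[10] mem=[0,0,0,0]
After op 2 (RCL M1): stack=[10,0] mem=[0,0,0,0]
After op 3 (push 18): stack=[10,0,18] mem=[0,0,0,0]
After op 4 (swap): stack=[10,18,0] mem=[0,0,0,0]
After op 5 (STO M2): stack=[10,18] mem=[0,0,0,0]
After op 6 (dup): stack=[10,18,18] mem=[0,0,0,0]
After op 7 (STO M0): stack=[10,18] mem=[18,0,0,0]
After op 8 (pop): stack=[10] mem=[18,0,0,0]
After op 9 (RCL M2): stack=[10,0] mem=[18,0,0,0]
After op 10 (push 17): stack=[10,0,17] mem=[18,0,0,0]
After op 11 (push 2): stack=[10,0,17,2] mem=[18,0,0,0]
After op 12 (pop): stack=[10,0,17] mem=[18,0,0,0]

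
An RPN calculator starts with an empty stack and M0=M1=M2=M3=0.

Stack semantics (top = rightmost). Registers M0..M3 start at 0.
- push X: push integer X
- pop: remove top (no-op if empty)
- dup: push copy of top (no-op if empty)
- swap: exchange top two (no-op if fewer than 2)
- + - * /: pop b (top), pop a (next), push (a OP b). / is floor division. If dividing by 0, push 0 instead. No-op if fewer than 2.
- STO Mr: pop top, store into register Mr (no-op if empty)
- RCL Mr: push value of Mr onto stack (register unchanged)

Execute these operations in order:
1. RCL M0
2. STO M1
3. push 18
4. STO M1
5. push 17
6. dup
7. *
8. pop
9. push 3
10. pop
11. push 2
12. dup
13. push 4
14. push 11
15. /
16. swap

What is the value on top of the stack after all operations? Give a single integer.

Answer: 2

Derivation:
After op 1 (RCL M0): stack=[0] mem=[0,0,0,0]
After op 2 (STO M1): stack=[empty] mem=[0,0,0,0]
After op 3 (push 18): stack=[18] mem=[0,0,0,0]
After op 4 (STO M1): stack=[empty] mem=[0,18,0,0]
After op 5 (push 17): stack=[17] mem=[0,18,0,0]
After op 6 (dup): stack=[17,17] mem=[0,18,0,0]
After op 7 (*): stack=[289] mem=[0,18,0,0]
After op 8 (pop): stack=[empty] mem=[0,18,0,0]
After op 9 (push 3): stack=[3] mem=[0,18,0,0]
After op 10 (pop): stack=[empty] mem=[0,18,0,0]
After op 11 (push 2): stack=[2] mem=[0,18,0,0]
After op 12 (dup): stack=[2,2] mem=[0,18,0,0]
After op 13 (push 4): stack=[2,2,4] mem=[0,18,0,0]
After op 14 (push 11): stack=[2,2,4,11] mem=[0,18,0,0]
After op 15 (/): stack=[2,2,0] mem=[0,18,0,0]
After op 16 (swap): stack=[2,0,2] mem=[0,18,0,0]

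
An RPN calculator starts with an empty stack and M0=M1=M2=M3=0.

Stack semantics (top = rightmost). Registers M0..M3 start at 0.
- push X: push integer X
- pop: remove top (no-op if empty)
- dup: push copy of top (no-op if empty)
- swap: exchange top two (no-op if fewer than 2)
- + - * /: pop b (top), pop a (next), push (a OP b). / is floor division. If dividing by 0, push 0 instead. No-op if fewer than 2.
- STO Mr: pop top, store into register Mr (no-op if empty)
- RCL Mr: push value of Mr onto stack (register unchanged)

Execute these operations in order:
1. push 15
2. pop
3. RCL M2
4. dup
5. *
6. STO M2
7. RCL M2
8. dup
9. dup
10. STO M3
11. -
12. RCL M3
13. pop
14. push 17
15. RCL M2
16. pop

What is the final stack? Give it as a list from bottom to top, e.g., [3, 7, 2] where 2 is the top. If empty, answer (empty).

Answer: [0, 17]

Derivation:
After op 1 (push 15): stack=[15] mem=[0,0,0,0]
After op 2 (pop): stack=[empty] mem=[0,0,0,0]
After op 3 (RCL M2): stack=[0] mem=[0,0,0,0]
After op 4 (dup): stack=[0,0] mem=[0,0,0,0]
After op 5 (*): stack=[0] mem=[0,0,0,0]
After op 6 (STO M2): stack=[empty] mem=[0,0,0,0]
After op 7 (RCL M2): stack=[0] mem=[0,0,0,0]
After op 8 (dup): stack=[0,0] mem=[0,0,0,0]
After op 9 (dup): stack=[0,0,0] mem=[0,0,0,0]
After op 10 (STO M3): stack=[0,0] mem=[0,0,0,0]
After op 11 (-): stack=[0] mem=[0,0,0,0]
After op 12 (RCL M3): stack=[0,0] mem=[0,0,0,0]
After op 13 (pop): stack=[0] mem=[0,0,0,0]
After op 14 (push 17): stack=[0,17] mem=[0,0,0,0]
After op 15 (RCL M2): stack=[0,17,0] mem=[0,0,0,0]
After op 16 (pop): stack=[0,17] mem=[0,0,0,0]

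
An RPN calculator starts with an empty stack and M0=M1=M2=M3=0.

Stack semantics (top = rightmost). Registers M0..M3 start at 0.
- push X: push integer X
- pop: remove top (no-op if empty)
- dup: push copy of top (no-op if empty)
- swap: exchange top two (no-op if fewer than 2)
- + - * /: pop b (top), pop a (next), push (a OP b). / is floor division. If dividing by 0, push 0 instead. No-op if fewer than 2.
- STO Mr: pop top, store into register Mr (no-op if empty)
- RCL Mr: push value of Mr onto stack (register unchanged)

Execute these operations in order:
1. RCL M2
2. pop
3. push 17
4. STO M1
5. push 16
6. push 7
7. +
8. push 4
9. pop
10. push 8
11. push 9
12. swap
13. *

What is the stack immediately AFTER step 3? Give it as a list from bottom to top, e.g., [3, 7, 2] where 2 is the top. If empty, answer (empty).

After op 1 (RCL M2): stack=[0] mem=[0,0,0,0]
After op 2 (pop): stack=[empty] mem=[0,0,0,0]
After op 3 (push 17): stack=[17] mem=[0,0,0,0]

[17]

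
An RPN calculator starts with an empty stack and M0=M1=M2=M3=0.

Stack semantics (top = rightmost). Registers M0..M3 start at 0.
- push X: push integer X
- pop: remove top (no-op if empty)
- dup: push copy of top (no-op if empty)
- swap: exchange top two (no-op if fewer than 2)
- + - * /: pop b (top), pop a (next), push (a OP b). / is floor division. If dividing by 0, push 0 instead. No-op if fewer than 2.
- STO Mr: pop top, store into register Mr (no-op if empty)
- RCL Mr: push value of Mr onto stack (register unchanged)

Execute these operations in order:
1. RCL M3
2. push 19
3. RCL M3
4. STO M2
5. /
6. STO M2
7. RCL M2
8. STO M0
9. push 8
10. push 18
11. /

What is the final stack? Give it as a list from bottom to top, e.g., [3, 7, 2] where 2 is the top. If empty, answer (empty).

After op 1 (RCL M3): stack=[0] mem=[0,0,0,0]
After op 2 (push 19): stack=[0,19] mem=[0,0,0,0]
After op 3 (RCL M3): stack=[0,19,0] mem=[0,0,0,0]
After op 4 (STO M2): stack=[0,19] mem=[0,0,0,0]
After op 5 (/): stack=[0] mem=[0,0,0,0]
After op 6 (STO M2): stack=[empty] mem=[0,0,0,0]
After op 7 (RCL M2): stack=[0] mem=[0,0,0,0]
After op 8 (STO M0): stack=[empty] mem=[0,0,0,0]
After op 9 (push 8): stack=[8] mem=[0,0,0,0]
After op 10 (push 18): stack=[8,18] mem=[0,0,0,0]
After op 11 (/): stack=[0] mem=[0,0,0,0]

Answer: [0]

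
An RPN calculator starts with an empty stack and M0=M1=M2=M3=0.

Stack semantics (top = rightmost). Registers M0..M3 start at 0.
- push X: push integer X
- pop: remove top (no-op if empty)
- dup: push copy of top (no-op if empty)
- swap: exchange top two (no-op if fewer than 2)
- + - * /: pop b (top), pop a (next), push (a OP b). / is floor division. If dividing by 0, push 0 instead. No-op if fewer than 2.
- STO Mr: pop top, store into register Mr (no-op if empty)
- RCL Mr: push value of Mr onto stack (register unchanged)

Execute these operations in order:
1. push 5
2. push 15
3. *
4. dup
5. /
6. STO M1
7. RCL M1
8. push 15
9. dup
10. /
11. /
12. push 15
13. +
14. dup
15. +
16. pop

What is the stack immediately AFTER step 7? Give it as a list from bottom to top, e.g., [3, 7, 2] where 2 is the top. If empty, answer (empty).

After op 1 (push 5): stack=[5] mem=[0,0,0,0]
After op 2 (push 15): stack=[5,15] mem=[0,0,0,0]
After op 3 (*): stack=[75] mem=[0,0,0,0]
After op 4 (dup): stack=[75,75] mem=[0,0,0,0]
After op 5 (/): stack=[1] mem=[0,0,0,0]
After op 6 (STO M1): stack=[empty] mem=[0,1,0,0]
After op 7 (RCL M1): stack=[1] mem=[0,1,0,0]

[1]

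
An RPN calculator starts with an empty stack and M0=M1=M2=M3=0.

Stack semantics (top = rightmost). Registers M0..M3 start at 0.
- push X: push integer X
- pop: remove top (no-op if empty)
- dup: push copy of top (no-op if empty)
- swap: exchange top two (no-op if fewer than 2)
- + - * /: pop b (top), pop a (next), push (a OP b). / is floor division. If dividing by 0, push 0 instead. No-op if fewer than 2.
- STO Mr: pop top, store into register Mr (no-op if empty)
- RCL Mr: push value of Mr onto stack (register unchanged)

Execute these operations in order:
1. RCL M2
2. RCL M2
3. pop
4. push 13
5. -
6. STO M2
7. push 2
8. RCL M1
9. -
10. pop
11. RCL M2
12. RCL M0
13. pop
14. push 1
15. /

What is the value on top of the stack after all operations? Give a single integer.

Answer: -13

Derivation:
After op 1 (RCL M2): stack=[0] mem=[0,0,0,0]
After op 2 (RCL M2): stack=[0,0] mem=[0,0,0,0]
After op 3 (pop): stack=[0] mem=[0,0,0,0]
After op 4 (push 13): stack=[0,13] mem=[0,0,0,0]
After op 5 (-): stack=[-13] mem=[0,0,0,0]
After op 6 (STO M2): stack=[empty] mem=[0,0,-13,0]
After op 7 (push 2): stack=[2] mem=[0,0,-13,0]
After op 8 (RCL M1): stack=[2,0] mem=[0,0,-13,0]
After op 9 (-): stack=[2] mem=[0,0,-13,0]
After op 10 (pop): stack=[empty] mem=[0,0,-13,0]
After op 11 (RCL M2): stack=[-13] mem=[0,0,-13,0]
After op 12 (RCL M0): stack=[-13,0] mem=[0,0,-13,0]
After op 13 (pop): stack=[-13] mem=[0,0,-13,0]
After op 14 (push 1): stack=[-13,1] mem=[0,0,-13,0]
After op 15 (/): stack=[-13] mem=[0,0,-13,0]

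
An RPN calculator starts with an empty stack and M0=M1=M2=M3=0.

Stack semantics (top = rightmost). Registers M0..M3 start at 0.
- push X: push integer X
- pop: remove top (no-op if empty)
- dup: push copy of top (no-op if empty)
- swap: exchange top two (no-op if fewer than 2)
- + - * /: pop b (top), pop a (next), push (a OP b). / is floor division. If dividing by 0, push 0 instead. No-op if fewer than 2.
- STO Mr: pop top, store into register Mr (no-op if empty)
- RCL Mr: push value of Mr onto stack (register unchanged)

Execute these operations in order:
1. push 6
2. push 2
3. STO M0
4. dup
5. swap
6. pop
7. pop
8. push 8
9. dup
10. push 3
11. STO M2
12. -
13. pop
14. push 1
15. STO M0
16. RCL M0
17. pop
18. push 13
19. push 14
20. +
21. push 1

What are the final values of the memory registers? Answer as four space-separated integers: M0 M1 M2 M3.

Answer: 1 0 3 0

Derivation:
After op 1 (push 6): stack=[6] mem=[0,0,0,0]
After op 2 (push 2): stack=[6,2] mem=[0,0,0,0]
After op 3 (STO M0): stack=[6] mem=[2,0,0,0]
After op 4 (dup): stack=[6,6] mem=[2,0,0,0]
After op 5 (swap): stack=[6,6] mem=[2,0,0,0]
After op 6 (pop): stack=[6] mem=[2,0,0,0]
After op 7 (pop): stack=[empty] mem=[2,0,0,0]
After op 8 (push 8): stack=[8] mem=[2,0,0,0]
After op 9 (dup): stack=[8,8] mem=[2,0,0,0]
After op 10 (push 3): stack=[8,8,3] mem=[2,0,0,0]
After op 11 (STO M2): stack=[8,8] mem=[2,0,3,0]
After op 12 (-): stack=[0] mem=[2,0,3,0]
After op 13 (pop): stack=[empty] mem=[2,0,3,0]
After op 14 (push 1): stack=[1] mem=[2,0,3,0]
After op 15 (STO M0): stack=[empty] mem=[1,0,3,0]
After op 16 (RCL M0): stack=[1] mem=[1,0,3,0]
After op 17 (pop): stack=[empty] mem=[1,0,3,0]
After op 18 (push 13): stack=[13] mem=[1,0,3,0]
After op 19 (push 14): stack=[13,14] mem=[1,0,3,0]
After op 20 (+): stack=[27] mem=[1,0,3,0]
After op 21 (push 1): stack=[27,1] mem=[1,0,3,0]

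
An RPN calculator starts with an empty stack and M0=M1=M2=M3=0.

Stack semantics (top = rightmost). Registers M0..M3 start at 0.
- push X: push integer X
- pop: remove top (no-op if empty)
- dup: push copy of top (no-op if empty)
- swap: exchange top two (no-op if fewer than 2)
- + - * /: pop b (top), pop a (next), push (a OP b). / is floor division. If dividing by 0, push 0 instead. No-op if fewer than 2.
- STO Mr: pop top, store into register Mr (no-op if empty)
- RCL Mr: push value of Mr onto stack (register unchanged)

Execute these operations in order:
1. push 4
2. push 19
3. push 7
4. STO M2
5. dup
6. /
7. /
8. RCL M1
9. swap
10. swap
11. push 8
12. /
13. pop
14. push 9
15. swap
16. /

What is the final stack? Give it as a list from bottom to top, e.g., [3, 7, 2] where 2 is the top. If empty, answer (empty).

Answer: [2]

Derivation:
After op 1 (push 4): stack=[4] mem=[0,0,0,0]
After op 2 (push 19): stack=[4,19] mem=[0,0,0,0]
After op 3 (push 7): stack=[4,19,7] mem=[0,0,0,0]
After op 4 (STO M2): stack=[4,19] mem=[0,0,7,0]
After op 5 (dup): stack=[4,19,19] mem=[0,0,7,0]
After op 6 (/): stack=[4,1] mem=[0,0,7,0]
After op 7 (/): stack=[4] mem=[0,0,7,0]
After op 8 (RCL M1): stack=[4,0] mem=[0,0,7,0]
After op 9 (swap): stack=[0,4] mem=[0,0,7,0]
After op 10 (swap): stack=[4,0] mem=[0,0,7,0]
After op 11 (push 8): stack=[4,0,8] mem=[0,0,7,0]
After op 12 (/): stack=[4,0] mem=[0,0,7,0]
After op 13 (pop): stack=[4] mem=[0,0,7,0]
After op 14 (push 9): stack=[4,9] mem=[0,0,7,0]
After op 15 (swap): stack=[9,4] mem=[0,0,7,0]
After op 16 (/): stack=[2] mem=[0,0,7,0]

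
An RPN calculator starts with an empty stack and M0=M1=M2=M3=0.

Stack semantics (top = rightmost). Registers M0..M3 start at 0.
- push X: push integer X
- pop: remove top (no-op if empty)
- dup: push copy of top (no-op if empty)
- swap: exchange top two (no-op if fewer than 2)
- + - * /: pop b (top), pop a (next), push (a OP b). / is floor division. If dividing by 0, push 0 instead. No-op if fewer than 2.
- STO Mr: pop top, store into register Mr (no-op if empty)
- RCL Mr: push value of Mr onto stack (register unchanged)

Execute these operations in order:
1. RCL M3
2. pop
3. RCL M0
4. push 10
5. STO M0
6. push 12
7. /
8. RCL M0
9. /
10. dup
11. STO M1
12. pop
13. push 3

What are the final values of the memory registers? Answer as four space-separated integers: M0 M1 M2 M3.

After op 1 (RCL M3): stack=[0] mem=[0,0,0,0]
After op 2 (pop): stack=[empty] mem=[0,0,0,0]
After op 3 (RCL M0): stack=[0] mem=[0,0,0,0]
After op 4 (push 10): stack=[0,10] mem=[0,0,0,0]
After op 5 (STO M0): stack=[0] mem=[10,0,0,0]
After op 6 (push 12): stack=[0,12] mem=[10,0,0,0]
After op 7 (/): stack=[0] mem=[10,0,0,0]
After op 8 (RCL M0): stack=[0,10] mem=[10,0,0,0]
After op 9 (/): stack=[0] mem=[10,0,0,0]
After op 10 (dup): stack=[0,0] mem=[10,0,0,0]
After op 11 (STO M1): stack=[0] mem=[10,0,0,0]
After op 12 (pop): stack=[empty] mem=[10,0,0,0]
After op 13 (push 3): stack=[3] mem=[10,0,0,0]

Answer: 10 0 0 0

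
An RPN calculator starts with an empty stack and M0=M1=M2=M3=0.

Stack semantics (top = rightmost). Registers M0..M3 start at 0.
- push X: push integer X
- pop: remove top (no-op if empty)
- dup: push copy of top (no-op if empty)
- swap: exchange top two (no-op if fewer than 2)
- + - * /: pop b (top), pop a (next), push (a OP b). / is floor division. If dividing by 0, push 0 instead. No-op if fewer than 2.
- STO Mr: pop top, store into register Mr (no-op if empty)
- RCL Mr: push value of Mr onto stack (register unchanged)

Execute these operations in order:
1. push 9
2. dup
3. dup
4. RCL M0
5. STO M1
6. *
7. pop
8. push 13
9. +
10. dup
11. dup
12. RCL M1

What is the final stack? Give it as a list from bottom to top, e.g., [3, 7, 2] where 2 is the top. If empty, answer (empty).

Answer: [22, 22, 22, 0]

Derivation:
After op 1 (push 9): stack=[9] mem=[0,0,0,0]
After op 2 (dup): stack=[9,9] mem=[0,0,0,0]
After op 3 (dup): stack=[9,9,9] mem=[0,0,0,0]
After op 4 (RCL M0): stack=[9,9,9,0] mem=[0,0,0,0]
After op 5 (STO M1): stack=[9,9,9] mem=[0,0,0,0]
After op 6 (*): stack=[9,81] mem=[0,0,0,0]
After op 7 (pop): stack=[9] mem=[0,0,0,0]
After op 8 (push 13): stack=[9,13] mem=[0,0,0,0]
After op 9 (+): stack=[22] mem=[0,0,0,0]
After op 10 (dup): stack=[22,22] mem=[0,0,0,0]
After op 11 (dup): stack=[22,22,22] mem=[0,0,0,0]
After op 12 (RCL M1): stack=[22,22,22,0] mem=[0,0,0,0]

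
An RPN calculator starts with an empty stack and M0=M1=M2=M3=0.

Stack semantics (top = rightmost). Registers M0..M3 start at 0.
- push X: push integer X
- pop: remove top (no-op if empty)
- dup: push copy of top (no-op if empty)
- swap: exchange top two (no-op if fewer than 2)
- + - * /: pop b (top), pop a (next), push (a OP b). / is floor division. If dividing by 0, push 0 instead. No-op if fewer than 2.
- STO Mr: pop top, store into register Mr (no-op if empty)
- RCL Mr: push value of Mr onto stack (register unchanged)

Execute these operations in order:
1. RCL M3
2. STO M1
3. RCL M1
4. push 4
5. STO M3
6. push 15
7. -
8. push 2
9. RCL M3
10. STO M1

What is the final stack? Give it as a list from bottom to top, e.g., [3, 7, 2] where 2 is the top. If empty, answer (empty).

Answer: [-15, 2]

Derivation:
After op 1 (RCL M3): stack=[0] mem=[0,0,0,0]
After op 2 (STO M1): stack=[empty] mem=[0,0,0,0]
After op 3 (RCL M1): stack=[0] mem=[0,0,0,0]
After op 4 (push 4): stack=[0,4] mem=[0,0,0,0]
After op 5 (STO M3): stack=[0] mem=[0,0,0,4]
After op 6 (push 15): stack=[0,15] mem=[0,0,0,4]
After op 7 (-): stack=[-15] mem=[0,0,0,4]
After op 8 (push 2): stack=[-15,2] mem=[0,0,0,4]
After op 9 (RCL M3): stack=[-15,2,4] mem=[0,0,0,4]
After op 10 (STO M1): stack=[-15,2] mem=[0,4,0,4]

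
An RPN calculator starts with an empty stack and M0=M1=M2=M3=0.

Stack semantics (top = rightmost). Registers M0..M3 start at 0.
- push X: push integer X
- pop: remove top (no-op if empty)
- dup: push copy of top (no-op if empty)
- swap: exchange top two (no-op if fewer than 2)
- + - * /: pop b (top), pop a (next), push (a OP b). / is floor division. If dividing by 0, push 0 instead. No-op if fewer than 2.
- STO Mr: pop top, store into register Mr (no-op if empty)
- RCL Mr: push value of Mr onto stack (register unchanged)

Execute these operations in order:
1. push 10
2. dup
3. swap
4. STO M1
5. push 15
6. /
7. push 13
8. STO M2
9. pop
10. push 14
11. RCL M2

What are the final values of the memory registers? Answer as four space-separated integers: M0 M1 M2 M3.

After op 1 (push 10): stack=[10] mem=[0,0,0,0]
After op 2 (dup): stack=[10,10] mem=[0,0,0,0]
After op 3 (swap): stack=[10,10] mem=[0,0,0,0]
After op 4 (STO M1): stack=[10] mem=[0,10,0,0]
After op 5 (push 15): stack=[10,15] mem=[0,10,0,0]
After op 6 (/): stack=[0] mem=[0,10,0,0]
After op 7 (push 13): stack=[0,13] mem=[0,10,0,0]
After op 8 (STO M2): stack=[0] mem=[0,10,13,0]
After op 9 (pop): stack=[empty] mem=[0,10,13,0]
After op 10 (push 14): stack=[14] mem=[0,10,13,0]
After op 11 (RCL M2): stack=[14,13] mem=[0,10,13,0]

Answer: 0 10 13 0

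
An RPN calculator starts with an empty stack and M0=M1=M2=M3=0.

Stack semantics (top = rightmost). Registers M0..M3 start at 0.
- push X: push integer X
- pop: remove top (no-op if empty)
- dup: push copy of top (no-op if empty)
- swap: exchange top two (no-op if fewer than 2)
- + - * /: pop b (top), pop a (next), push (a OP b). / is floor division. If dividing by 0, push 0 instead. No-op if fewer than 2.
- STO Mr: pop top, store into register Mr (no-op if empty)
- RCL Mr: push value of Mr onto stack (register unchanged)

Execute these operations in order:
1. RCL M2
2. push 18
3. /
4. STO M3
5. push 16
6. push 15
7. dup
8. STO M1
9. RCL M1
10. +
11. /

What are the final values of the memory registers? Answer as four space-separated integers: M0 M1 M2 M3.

Answer: 0 15 0 0

Derivation:
After op 1 (RCL M2): stack=[0] mem=[0,0,0,0]
After op 2 (push 18): stack=[0,18] mem=[0,0,0,0]
After op 3 (/): stack=[0] mem=[0,0,0,0]
After op 4 (STO M3): stack=[empty] mem=[0,0,0,0]
After op 5 (push 16): stack=[16] mem=[0,0,0,0]
After op 6 (push 15): stack=[16,15] mem=[0,0,0,0]
After op 7 (dup): stack=[16,15,15] mem=[0,0,0,0]
After op 8 (STO M1): stack=[16,15] mem=[0,15,0,0]
After op 9 (RCL M1): stack=[16,15,15] mem=[0,15,0,0]
After op 10 (+): stack=[16,30] mem=[0,15,0,0]
After op 11 (/): stack=[0] mem=[0,15,0,0]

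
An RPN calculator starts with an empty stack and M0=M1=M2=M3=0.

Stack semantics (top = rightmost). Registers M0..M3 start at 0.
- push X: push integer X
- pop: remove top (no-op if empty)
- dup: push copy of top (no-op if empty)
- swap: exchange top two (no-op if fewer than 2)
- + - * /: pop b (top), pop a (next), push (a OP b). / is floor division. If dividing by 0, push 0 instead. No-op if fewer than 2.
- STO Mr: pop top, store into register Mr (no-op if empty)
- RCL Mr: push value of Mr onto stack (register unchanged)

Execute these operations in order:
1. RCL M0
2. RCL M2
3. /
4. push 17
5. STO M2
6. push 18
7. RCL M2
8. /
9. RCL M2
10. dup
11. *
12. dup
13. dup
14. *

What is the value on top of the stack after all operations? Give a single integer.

Answer: 83521

Derivation:
After op 1 (RCL M0): stack=[0] mem=[0,0,0,0]
After op 2 (RCL M2): stack=[0,0] mem=[0,0,0,0]
After op 3 (/): stack=[0] mem=[0,0,0,0]
After op 4 (push 17): stack=[0,17] mem=[0,0,0,0]
After op 5 (STO M2): stack=[0] mem=[0,0,17,0]
After op 6 (push 18): stack=[0,18] mem=[0,0,17,0]
After op 7 (RCL M2): stack=[0,18,17] mem=[0,0,17,0]
After op 8 (/): stack=[0,1] mem=[0,0,17,0]
After op 9 (RCL M2): stack=[0,1,17] mem=[0,0,17,0]
After op 10 (dup): stack=[0,1,17,17] mem=[0,0,17,0]
After op 11 (*): stack=[0,1,289] mem=[0,0,17,0]
After op 12 (dup): stack=[0,1,289,289] mem=[0,0,17,0]
After op 13 (dup): stack=[0,1,289,289,289] mem=[0,0,17,0]
After op 14 (*): stack=[0,1,289,83521] mem=[0,0,17,0]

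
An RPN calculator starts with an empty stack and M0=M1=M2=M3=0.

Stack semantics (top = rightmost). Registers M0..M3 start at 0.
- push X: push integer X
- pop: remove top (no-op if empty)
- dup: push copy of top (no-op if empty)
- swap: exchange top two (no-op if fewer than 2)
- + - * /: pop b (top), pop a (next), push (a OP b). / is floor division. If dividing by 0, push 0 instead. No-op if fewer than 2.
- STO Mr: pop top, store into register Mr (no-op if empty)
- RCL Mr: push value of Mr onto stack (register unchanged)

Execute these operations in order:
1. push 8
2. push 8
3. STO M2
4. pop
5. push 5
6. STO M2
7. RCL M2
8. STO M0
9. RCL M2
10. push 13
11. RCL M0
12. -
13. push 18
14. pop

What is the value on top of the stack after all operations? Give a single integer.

Answer: 8

Derivation:
After op 1 (push 8): stack=[8] mem=[0,0,0,0]
After op 2 (push 8): stack=[8,8] mem=[0,0,0,0]
After op 3 (STO M2): stack=[8] mem=[0,0,8,0]
After op 4 (pop): stack=[empty] mem=[0,0,8,0]
After op 5 (push 5): stack=[5] mem=[0,0,8,0]
After op 6 (STO M2): stack=[empty] mem=[0,0,5,0]
After op 7 (RCL M2): stack=[5] mem=[0,0,5,0]
After op 8 (STO M0): stack=[empty] mem=[5,0,5,0]
After op 9 (RCL M2): stack=[5] mem=[5,0,5,0]
After op 10 (push 13): stack=[5,13] mem=[5,0,5,0]
After op 11 (RCL M0): stack=[5,13,5] mem=[5,0,5,0]
After op 12 (-): stack=[5,8] mem=[5,0,5,0]
After op 13 (push 18): stack=[5,8,18] mem=[5,0,5,0]
After op 14 (pop): stack=[5,8] mem=[5,0,5,0]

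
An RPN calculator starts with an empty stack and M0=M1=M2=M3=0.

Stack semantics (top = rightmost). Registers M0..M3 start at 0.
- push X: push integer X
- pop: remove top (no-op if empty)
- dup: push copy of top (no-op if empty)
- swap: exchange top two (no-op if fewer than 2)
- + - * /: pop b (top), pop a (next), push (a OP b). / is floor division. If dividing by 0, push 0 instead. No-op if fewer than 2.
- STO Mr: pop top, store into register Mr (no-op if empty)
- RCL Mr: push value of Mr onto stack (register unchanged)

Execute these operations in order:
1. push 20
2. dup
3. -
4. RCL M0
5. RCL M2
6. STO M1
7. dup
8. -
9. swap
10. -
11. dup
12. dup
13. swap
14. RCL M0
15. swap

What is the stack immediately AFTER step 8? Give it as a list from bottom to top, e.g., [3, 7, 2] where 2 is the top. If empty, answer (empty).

After op 1 (push 20): stack=[20] mem=[0,0,0,0]
After op 2 (dup): stack=[20,20] mem=[0,0,0,0]
After op 3 (-): stack=[0] mem=[0,0,0,0]
After op 4 (RCL M0): stack=[0,0] mem=[0,0,0,0]
After op 5 (RCL M2): stack=[0,0,0] mem=[0,0,0,0]
After op 6 (STO M1): stack=[0,0] mem=[0,0,0,0]
After op 7 (dup): stack=[0,0,0] mem=[0,0,0,0]
After op 8 (-): stack=[0,0] mem=[0,0,0,0]

[0, 0]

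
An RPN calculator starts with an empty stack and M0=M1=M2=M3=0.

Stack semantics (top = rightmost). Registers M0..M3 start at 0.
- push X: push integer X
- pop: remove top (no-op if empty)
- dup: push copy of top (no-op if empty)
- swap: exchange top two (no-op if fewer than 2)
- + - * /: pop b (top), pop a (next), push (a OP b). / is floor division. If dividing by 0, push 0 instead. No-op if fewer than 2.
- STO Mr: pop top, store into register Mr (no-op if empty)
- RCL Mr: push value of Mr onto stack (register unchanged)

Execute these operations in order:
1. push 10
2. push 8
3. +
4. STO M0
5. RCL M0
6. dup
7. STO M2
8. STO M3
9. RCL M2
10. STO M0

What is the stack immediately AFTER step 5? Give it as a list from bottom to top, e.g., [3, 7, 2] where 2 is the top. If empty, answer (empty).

After op 1 (push 10): stack=[10] mem=[0,0,0,0]
After op 2 (push 8): stack=[10,8] mem=[0,0,0,0]
After op 3 (+): stack=[18] mem=[0,0,0,0]
After op 4 (STO M0): stack=[empty] mem=[18,0,0,0]
After op 5 (RCL M0): stack=[18] mem=[18,0,0,0]

[18]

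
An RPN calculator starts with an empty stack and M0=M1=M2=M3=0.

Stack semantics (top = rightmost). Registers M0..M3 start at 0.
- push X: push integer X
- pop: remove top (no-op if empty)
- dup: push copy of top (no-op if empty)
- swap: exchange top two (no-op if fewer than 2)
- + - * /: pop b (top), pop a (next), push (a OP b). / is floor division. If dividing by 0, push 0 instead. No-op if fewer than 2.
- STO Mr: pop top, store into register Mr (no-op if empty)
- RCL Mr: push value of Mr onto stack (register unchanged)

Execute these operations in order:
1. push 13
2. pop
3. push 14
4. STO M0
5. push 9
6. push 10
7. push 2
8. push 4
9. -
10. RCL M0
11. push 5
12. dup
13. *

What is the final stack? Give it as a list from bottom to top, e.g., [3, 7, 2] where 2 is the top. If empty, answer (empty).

Answer: [9, 10, -2, 14, 25]

Derivation:
After op 1 (push 13): stack=[13] mem=[0,0,0,0]
After op 2 (pop): stack=[empty] mem=[0,0,0,0]
After op 3 (push 14): stack=[14] mem=[0,0,0,0]
After op 4 (STO M0): stack=[empty] mem=[14,0,0,0]
After op 5 (push 9): stack=[9] mem=[14,0,0,0]
After op 6 (push 10): stack=[9,10] mem=[14,0,0,0]
After op 7 (push 2): stack=[9,10,2] mem=[14,0,0,0]
After op 8 (push 4): stack=[9,10,2,4] mem=[14,0,0,0]
After op 9 (-): stack=[9,10,-2] mem=[14,0,0,0]
After op 10 (RCL M0): stack=[9,10,-2,14] mem=[14,0,0,0]
After op 11 (push 5): stack=[9,10,-2,14,5] mem=[14,0,0,0]
After op 12 (dup): stack=[9,10,-2,14,5,5] mem=[14,0,0,0]
After op 13 (*): stack=[9,10,-2,14,25] mem=[14,0,0,0]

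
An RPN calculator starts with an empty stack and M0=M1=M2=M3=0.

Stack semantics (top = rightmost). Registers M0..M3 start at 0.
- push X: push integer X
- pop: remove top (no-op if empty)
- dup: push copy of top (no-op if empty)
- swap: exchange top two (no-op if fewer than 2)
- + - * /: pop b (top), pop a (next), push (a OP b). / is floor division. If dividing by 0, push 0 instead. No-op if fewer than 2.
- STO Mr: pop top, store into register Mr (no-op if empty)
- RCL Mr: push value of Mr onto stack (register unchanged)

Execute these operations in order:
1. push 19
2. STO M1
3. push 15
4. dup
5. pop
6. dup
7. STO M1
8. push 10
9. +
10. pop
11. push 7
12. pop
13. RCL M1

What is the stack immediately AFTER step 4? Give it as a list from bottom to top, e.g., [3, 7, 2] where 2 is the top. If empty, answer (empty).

After op 1 (push 19): stack=[19] mem=[0,0,0,0]
After op 2 (STO M1): stack=[empty] mem=[0,19,0,0]
After op 3 (push 15): stack=[15] mem=[0,19,0,0]
After op 4 (dup): stack=[15,15] mem=[0,19,0,0]

[15, 15]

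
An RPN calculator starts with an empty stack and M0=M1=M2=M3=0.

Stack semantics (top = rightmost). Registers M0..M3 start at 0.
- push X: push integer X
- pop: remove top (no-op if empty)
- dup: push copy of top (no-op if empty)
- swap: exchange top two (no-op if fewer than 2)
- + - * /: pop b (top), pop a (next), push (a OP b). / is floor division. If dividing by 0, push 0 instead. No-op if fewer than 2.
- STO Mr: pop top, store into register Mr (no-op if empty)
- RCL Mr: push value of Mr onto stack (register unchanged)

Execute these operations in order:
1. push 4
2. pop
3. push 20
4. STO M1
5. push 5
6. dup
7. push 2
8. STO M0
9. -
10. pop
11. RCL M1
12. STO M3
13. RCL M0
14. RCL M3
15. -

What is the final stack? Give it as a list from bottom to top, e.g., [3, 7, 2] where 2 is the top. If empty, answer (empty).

Answer: [-18]

Derivation:
After op 1 (push 4): stack=[4] mem=[0,0,0,0]
After op 2 (pop): stack=[empty] mem=[0,0,0,0]
After op 3 (push 20): stack=[20] mem=[0,0,0,0]
After op 4 (STO M1): stack=[empty] mem=[0,20,0,0]
After op 5 (push 5): stack=[5] mem=[0,20,0,0]
After op 6 (dup): stack=[5,5] mem=[0,20,0,0]
After op 7 (push 2): stack=[5,5,2] mem=[0,20,0,0]
After op 8 (STO M0): stack=[5,5] mem=[2,20,0,0]
After op 9 (-): stack=[0] mem=[2,20,0,0]
After op 10 (pop): stack=[empty] mem=[2,20,0,0]
After op 11 (RCL M1): stack=[20] mem=[2,20,0,0]
After op 12 (STO M3): stack=[empty] mem=[2,20,0,20]
After op 13 (RCL M0): stack=[2] mem=[2,20,0,20]
After op 14 (RCL M3): stack=[2,20] mem=[2,20,0,20]
After op 15 (-): stack=[-18] mem=[2,20,0,20]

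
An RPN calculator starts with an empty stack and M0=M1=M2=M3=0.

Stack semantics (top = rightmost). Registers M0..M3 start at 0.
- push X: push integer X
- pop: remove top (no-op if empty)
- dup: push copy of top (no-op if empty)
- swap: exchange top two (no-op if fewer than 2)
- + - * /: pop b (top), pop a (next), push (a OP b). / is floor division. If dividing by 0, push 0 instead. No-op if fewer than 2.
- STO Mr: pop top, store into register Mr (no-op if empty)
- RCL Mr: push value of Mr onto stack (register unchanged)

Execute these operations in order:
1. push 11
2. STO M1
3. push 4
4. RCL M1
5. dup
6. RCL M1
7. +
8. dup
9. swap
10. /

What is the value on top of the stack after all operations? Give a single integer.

After op 1 (push 11): stack=[11] mem=[0,0,0,0]
After op 2 (STO M1): stack=[empty] mem=[0,11,0,0]
After op 3 (push 4): stack=[4] mem=[0,11,0,0]
After op 4 (RCL M1): stack=[4,11] mem=[0,11,0,0]
After op 5 (dup): stack=[4,11,11] mem=[0,11,0,0]
After op 6 (RCL M1): stack=[4,11,11,11] mem=[0,11,0,0]
After op 7 (+): stack=[4,11,22] mem=[0,11,0,0]
After op 8 (dup): stack=[4,11,22,22] mem=[0,11,0,0]
After op 9 (swap): stack=[4,11,22,22] mem=[0,11,0,0]
After op 10 (/): stack=[4,11,1] mem=[0,11,0,0]

Answer: 1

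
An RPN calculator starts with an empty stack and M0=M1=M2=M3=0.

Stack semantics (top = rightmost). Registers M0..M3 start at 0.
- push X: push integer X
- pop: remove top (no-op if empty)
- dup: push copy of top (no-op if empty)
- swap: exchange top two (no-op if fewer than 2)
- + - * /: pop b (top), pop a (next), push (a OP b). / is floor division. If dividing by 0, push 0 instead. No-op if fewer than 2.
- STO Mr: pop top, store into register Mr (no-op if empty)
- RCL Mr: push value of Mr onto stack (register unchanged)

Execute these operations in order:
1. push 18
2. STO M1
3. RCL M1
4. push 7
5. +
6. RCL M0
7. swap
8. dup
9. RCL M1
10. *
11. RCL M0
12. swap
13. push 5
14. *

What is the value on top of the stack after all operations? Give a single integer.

Answer: 2250

Derivation:
After op 1 (push 18): stack=[18] mem=[0,0,0,0]
After op 2 (STO M1): stack=[empty] mem=[0,18,0,0]
After op 3 (RCL M1): stack=[18] mem=[0,18,0,0]
After op 4 (push 7): stack=[18,7] mem=[0,18,0,0]
After op 5 (+): stack=[25] mem=[0,18,0,0]
After op 6 (RCL M0): stack=[25,0] mem=[0,18,0,0]
After op 7 (swap): stack=[0,25] mem=[0,18,0,0]
After op 8 (dup): stack=[0,25,25] mem=[0,18,0,0]
After op 9 (RCL M1): stack=[0,25,25,18] mem=[0,18,0,0]
After op 10 (*): stack=[0,25,450] mem=[0,18,0,0]
After op 11 (RCL M0): stack=[0,25,450,0] mem=[0,18,0,0]
After op 12 (swap): stack=[0,25,0,450] mem=[0,18,0,0]
After op 13 (push 5): stack=[0,25,0,450,5] mem=[0,18,0,0]
After op 14 (*): stack=[0,25,0,2250] mem=[0,18,0,0]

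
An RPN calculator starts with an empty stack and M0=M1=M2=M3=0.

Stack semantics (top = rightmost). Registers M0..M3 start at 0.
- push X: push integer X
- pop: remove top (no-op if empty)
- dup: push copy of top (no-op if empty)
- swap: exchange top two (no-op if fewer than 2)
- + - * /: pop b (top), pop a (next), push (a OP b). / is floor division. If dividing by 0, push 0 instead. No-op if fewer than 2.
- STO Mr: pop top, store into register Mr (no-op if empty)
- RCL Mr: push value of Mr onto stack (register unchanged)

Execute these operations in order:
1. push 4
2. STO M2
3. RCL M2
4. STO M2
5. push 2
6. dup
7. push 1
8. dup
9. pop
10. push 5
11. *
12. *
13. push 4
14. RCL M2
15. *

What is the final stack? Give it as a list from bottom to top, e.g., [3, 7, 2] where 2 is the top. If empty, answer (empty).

After op 1 (push 4): stack=[4] mem=[0,0,0,0]
After op 2 (STO M2): stack=[empty] mem=[0,0,4,0]
After op 3 (RCL M2): stack=[4] mem=[0,0,4,0]
After op 4 (STO M2): stack=[empty] mem=[0,0,4,0]
After op 5 (push 2): stack=[2] mem=[0,0,4,0]
After op 6 (dup): stack=[2,2] mem=[0,0,4,0]
After op 7 (push 1): stack=[2,2,1] mem=[0,0,4,0]
After op 8 (dup): stack=[2,2,1,1] mem=[0,0,4,0]
After op 9 (pop): stack=[2,2,1] mem=[0,0,4,0]
After op 10 (push 5): stack=[2,2,1,5] mem=[0,0,4,0]
After op 11 (*): stack=[2,2,5] mem=[0,0,4,0]
After op 12 (*): stack=[2,10] mem=[0,0,4,0]
After op 13 (push 4): stack=[2,10,4] mem=[0,0,4,0]
After op 14 (RCL M2): stack=[2,10,4,4] mem=[0,0,4,0]
After op 15 (*): stack=[2,10,16] mem=[0,0,4,0]

Answer: [2, 10, 16]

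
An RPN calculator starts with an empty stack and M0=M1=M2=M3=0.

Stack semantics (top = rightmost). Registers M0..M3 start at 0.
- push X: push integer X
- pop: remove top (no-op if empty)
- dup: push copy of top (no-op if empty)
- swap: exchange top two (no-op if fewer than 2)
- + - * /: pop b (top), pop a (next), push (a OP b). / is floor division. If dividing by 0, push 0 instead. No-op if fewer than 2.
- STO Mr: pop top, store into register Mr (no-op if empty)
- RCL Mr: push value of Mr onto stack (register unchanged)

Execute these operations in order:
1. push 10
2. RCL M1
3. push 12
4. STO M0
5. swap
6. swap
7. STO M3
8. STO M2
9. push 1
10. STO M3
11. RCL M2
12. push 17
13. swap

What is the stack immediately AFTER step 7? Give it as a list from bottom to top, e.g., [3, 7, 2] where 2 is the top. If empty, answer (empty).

After op 1 (push 10): stack=[10] mem=[0,0,0,0]
After op 2 (RCL M1): stack=[10,0] mem=[0,0,0,0]
After op 3 (push 12): stack=[10,0,12] mem=[0,0,0,0]
After op 4 (STO M0): stack=[10,0] mem=[12,0,0,0]
After op 5 (swap): stack=[0,10] mem=[12,0,0,0]
After op 6 (swap): stack=[10,0] mem=[12,0,0,0]
After op 7 (STO M3): stack=[10] mem=[12,0,0,0]

[10]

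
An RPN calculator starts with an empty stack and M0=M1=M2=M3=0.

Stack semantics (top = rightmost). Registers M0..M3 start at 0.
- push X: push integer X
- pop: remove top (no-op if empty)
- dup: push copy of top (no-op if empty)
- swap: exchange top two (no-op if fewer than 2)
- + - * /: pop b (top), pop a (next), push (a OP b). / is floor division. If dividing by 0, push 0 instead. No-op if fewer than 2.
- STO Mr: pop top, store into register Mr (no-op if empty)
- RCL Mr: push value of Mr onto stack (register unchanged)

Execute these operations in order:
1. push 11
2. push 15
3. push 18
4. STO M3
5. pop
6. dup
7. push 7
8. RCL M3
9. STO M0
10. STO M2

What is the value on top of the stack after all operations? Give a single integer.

After op 1 (push 11): stack=[11] mem=[0,0,0,0]
After op 2 (push 15): stack=[11,15] mem=[0,0,0,0]
After op 3 (push 18): stack=[11,15,18] mem=[0,0,0,0]
After op 4 (STO M3): stack=[11,15] mem=[0,0,0,18]
After op 5 (pop): stack=[11] mem=[0,0,0,18]
After op 6 (dup): stack=[11,11] mem=[0,0,0,18]
After op 7 (push 7): stack=[11,11,7] mem=[0,0,0,18]
After op 8 (RCL M3): stack=[11,11,7,18] mem=[0,0,0,18]
After op 9 (STO M0): stack=[11,11,7] mem=[18,0,0,18]
After op 10 (STO M2): stack=[11,11] mem=[18,0,7,18]

Answer: 11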